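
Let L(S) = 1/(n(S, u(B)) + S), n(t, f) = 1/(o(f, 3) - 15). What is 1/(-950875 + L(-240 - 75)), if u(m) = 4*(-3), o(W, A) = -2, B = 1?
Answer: -5356/5092886517 ≈ -1.0517e-6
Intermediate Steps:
u(m) = -12
n(t, f) = -1/17 (n(t, f) = 1/(-2 - 15) = 1/(-17) = -1/17)
L(S) = 1/(-1/17 + S)
1/(-950875 + L(-240 - 75)) = 1/(-950875 + 17/(-1 + 17*(-240 - 75))) = 1/(-950875 + 17/(-1 + 17*(-315))) = 1/(-950875 + 17/(-1 - 5355)) = 1/(-950875 + 17/(-5356)) = 1/(-950875 + 17*(-1/5356)) = 1/(-950875 - 17/5356) = 1/(-5092886517/5356) = -5356/5092886517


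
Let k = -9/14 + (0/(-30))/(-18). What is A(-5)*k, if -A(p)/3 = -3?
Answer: -81/14 ≈ -5.7857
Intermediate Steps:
A(p) = 9 (A(p) = -3*(-3) = 9)
k = -9/14 (k = -9*1/14 + (0*(-1/30))*(-1/18) = -9/14 + 0*(-1/18) = -9/14 + 0 = -9/14 ≈ -0.64286)
A(-5)*k = 9*(-9/14) = -81/14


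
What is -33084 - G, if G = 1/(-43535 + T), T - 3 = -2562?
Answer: -1524973895/46094 ≈ -33084.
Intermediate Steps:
T = -2559 (T = 3 - 2562 = -2559)
G = -1/46094 (G = 1/(-43535 - 2559) = 1/(-46094) = -1/46094 ≈ -2.1695e-5)
-33084 - G = -33084 - 1*(-1/46094) = -33084 + 1/46094 = -1524973895/46094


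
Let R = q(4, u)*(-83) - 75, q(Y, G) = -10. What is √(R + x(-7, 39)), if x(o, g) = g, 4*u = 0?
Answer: √794 ≈ 28.178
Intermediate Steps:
u = 0 (u = (¼)*0 = 0)
R = 755 (R = -10*(-83) - 75 = 830 - 75 = 755)
√(R + x(-7, 39)) = √(755 + 39) = √794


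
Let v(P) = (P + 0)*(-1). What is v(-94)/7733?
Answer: 94/7733 ≈ 0.012156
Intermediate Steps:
v(P) = -P (v(P) = P*(-1) = -P)
v(-94)/7733 = -1*(-94)/7733 = 94*(1/7733) = 94/7733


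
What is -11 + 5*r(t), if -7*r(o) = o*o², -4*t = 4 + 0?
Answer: -72/7 ≈ -10.286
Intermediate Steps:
t = -1 (t = -(4 + 0)/4 = -¼*4 = -1)
r(o) = -o³/7 (r(o) = -o*o²/7 = -o³/7)
-11 + 5*r(t) = -11 + 5*(-⅐*(-1)³) = -11 + 5*(-⅐*(-1)) = -11 + 5*(⅐) = -11 + 5/7 = -72/7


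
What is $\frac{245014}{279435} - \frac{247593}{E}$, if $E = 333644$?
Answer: $\frac{12561301061}{93231811140} \approx 0.13473$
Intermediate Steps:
$\frac{245014}{279435} - \frac{247593}{E} = \frac{245014}{279435} - \frac{247593}{333644} = \frac{12561301061}{93231811140}$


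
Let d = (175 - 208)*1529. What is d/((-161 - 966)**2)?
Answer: -50457/1270129 ≈ -0.039726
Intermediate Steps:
d = -50457 (d = -33*1529 = -50457)
d/((-161 - 966)**2) = -50457/(-161 - 966)**2 = -50457/((-1127)**2) = -50457/1270129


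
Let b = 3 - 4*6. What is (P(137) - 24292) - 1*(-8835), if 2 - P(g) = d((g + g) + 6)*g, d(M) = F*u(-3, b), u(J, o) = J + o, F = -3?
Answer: -25319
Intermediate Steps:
b = -21 (b = 3 - 24 = -21)
d(M) = 72 (d(M) = -3*(-3 - 21) = -3*(-24) = 72)
P(g) = 2 - 72*g
(P(137) - 24292) - 1*(-8835) = ((2 - 72*137) - 24292) - 1*(-8835) = ((2 - 9864) - 24292) + 8835 = (-9862 - 24292) + 8835 = -34154 + 8835 = -25319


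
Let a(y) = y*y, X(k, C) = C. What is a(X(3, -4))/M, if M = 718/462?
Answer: 3696/359 ≈ 10.295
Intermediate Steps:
a(y) = y²
M = 359/231 (M = 718*(1/462) = 359/231 ≈ 1.5541)
a(X(3, -4))/M = (-4)²/(359/231) = 16*(231/359) = 3696/359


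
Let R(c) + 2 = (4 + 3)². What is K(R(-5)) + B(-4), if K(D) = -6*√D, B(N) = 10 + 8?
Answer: 18 - 6*√47 ≈ -23.134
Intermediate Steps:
B(N) = 18
R(c) = 47 (R(c) = -2 + (4 + 3)² = -2 + 7² = -2 + 49 = 47)
K(R(-5)) + B(-4) = -6*√47 + 18 = 18 - 6*√47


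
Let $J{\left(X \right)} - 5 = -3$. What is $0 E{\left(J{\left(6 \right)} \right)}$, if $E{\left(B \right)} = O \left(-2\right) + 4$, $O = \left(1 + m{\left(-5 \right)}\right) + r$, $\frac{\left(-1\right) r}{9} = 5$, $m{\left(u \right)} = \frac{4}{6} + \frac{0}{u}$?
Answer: $0$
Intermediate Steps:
$m{\left(u \right)} = \frac{2}{3}$ ($m{\left(u \right)} = 4 \cdot \frac{1}{6} + 0 = \frac{2}{3} + 0 = \frac{2}{3}$)
$J{\left(X \right)} = 2$ ($J{\left(X \right)} = 5 - 3 = 2$)
$r = -45$ ($r = \left(-9\right) 5 = -45$)
$O = - \frac{130}{3}$ ($O = \left(1 + \frac{2}{3}\right) - 45 = \frac{5}{3} - 45 = - \frac{130}{3} \approx -43.333$)
$E{\left(B \right)} = \frac{272}{3}$ ($E{\left(B \right)} = \left(- \frac{130}{3}\right) \left(-2\right) + 4 = \frac{260}{3} + 4 = \frac{272}{3}$)
$0 E{\left(J{\left(6 \right)} \right)} = 0 \cdot \frac{272}{3} = 0$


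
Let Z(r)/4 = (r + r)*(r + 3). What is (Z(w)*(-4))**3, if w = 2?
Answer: -32768000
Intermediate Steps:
Z(r) = 8*r*(3 + r) (Z(r) = 4*((r + r)*(r + 3)) = 4*((2*r)*(3 + r)) = 4*(2*r*(3 + r)) = 8*r*(3 + r))
(Z(w)*(-4))**3 = ((8*2*(3 + 2))*(-4))**3 = ((8*2*5)*(-4))**3 = (80*(-4))**3 = (-320)**3 = -32768000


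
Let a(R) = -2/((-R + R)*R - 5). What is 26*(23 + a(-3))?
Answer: 3042/5 ≈ 608.40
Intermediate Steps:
a(R) = ⅖ (a(R) = -2/(0*R - 5) = -2/(0 - 5) = -2/(-5) = -2*(-⅕) = ⅖)
26*(23 + a(-3)) = 26*(23 + ⅖) = 26*(117/5) = 3042/5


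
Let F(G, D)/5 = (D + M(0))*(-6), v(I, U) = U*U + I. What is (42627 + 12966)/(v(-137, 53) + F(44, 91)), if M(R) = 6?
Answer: -55593/238 ≈ -233.58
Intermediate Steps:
v(I, U) = I + U² (v(I, U) = U² + I = I + U²)
F(G, D) = -180 - 30*D (F(G, D) = 5*((D + 6)*(-6)) = 5*((6 + D)*(-6)) = 5*(-36 - 6*D) = -180 - 30*D)
(42627 + 12966)/(v(-137, 53) + F(44, 91)) = (42627 + 12966)/((-137 + 53²) + (-180 - 30*91)) = 55593/((-137 + 2809) + (-180 - 2730)) = 55593/(2672 - 2910) = 55593/(-238) = 55593*(-1/238) = -55593/238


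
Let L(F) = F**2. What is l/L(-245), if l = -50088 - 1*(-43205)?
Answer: -6883/60025 ≈ -0.11467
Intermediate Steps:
l = -6883 (l = -50088 + 43205 = -6883)
l/L(-245) = -6883/((-245)**2) = -6883/60025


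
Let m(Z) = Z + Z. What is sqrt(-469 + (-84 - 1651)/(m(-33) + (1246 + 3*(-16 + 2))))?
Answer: I*sqrt(609350066)/1138 ≈ 21.692*I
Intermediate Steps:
m(Z) = 2*Z
sqrt(-469 + (-84 - 1651)/(m(-33) + (1246 + 3*(-16 + 2)))) = sqrt(-469 + (-84 - 1651)/(2*(-33) + (1246 + 3*(-16 + 2)))) = sqrt(-469 - 1735/(-66 + (1246 + 3*(-14)))) = sqrt(-469 - 1735/(-66 + (1246 - 42))) = sqrt(-469 - 1735/(-66 + 1204)) = sqrt(-469 - 1735/1138) = sqrt(-535457/1138) = I*sqrt(609350066)/1138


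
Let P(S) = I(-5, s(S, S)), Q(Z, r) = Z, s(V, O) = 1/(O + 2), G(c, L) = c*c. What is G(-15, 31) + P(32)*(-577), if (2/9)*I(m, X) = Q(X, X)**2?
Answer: 515007/2312 ≈ 222.75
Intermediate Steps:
G(c, L) = c**2
s(V, O) = 1/(2 + O)
I(m, X) = 9*X**2/2
P(S) = 9/(2*(2 + S)**2) (P(S) = 9*(1/(2 + S))**2/2 = 9/(2*(2 + S)**2))
G(-15, 31) + P(32)*(-577) = (-15)**2 + (9/(2*(2 + 32)**2))*(-577) = 225 + ((9/2)/34**2)*(-577) = 225 + ((9/2)*(1/1156))*(-577) = 225 + (9/2312)*(-577) = 225 - 5193/2312 = 515007/2312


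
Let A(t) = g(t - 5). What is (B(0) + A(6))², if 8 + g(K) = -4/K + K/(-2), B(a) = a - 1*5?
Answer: 1225/4 ≈ 306.25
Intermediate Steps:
B(a) = -5 + a (B(a) = a - 5 = -5 + a)
g(K) = -8 - 4/K - K/2 (g(K) = -8 + (-4/K + K/(-2)) = -8 + (-4/K + K*(-½)) = -8 + (-4/K - K/2) = -8 - 4/K - K/2)
A(t) = -11/2 - 4/(-5 + t) - t/2 (A(t) = -8 - 4/(t - 5) - (t - 5)/2 = -8 - 4/(-5 + t) - (-5 + t)/2 = -8 - 4/(-5 + t) + (5/2 - t/2) = -11/2 - 4/(-5 + t) - t/2)
(B(0) + A(6))² = ((-5 + 0) + (47 - 1*6² - 6*6)/(2*(-5 + 6)))² = (-5 + (½)*(47 - 1*36 - 36)/1)² = (-5 + (½)*1*(47 - 36 - 36))² = (-5 + (½)*1*(-25))² = (-5 - 25/2)² = (-35/2)² = 1225/4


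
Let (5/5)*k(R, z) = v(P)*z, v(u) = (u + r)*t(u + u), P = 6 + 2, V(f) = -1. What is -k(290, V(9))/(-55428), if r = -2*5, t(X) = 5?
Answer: 5/27714 ≈ 0.00018041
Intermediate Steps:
P = 8
r = -10
v(u) = -50 + 5*u (v(u) = (u - 10)*5 = (-10 + u)*5 = -50 + 5*u)
k(R, z) = -10*z (k(R, z) = (-50 + 5*8)*z = (-50 + 40)*z = -10*z)
-k(290, V(9))/(-55428) = -(-10*(-1))/(-55428) = -10*(-1)/55428 = -1*(-5/27714) = 5/27714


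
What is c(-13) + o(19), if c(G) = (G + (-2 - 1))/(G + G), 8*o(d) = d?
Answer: 311/104 ≈ 2.9904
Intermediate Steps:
o(d) = d/8
c(G) = (-3 + G)/(2*G) (c(G) = (G - 3)/((2*G)) = (-3 + G)*(1/(2*G)) = (-3 + G)/(2*G))
c(-13) + o(19) = (½)*(-3 - 13)/(-13) + (⅛)*19 = (½)*(-1/13)*(-16) + 19/8 = 8/13 + 19/8 = 311/104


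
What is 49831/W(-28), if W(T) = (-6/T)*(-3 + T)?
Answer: -697634/93 ≈ -7501.4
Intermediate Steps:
W(T) = -6*(-3 + T)/T
49831/W(-28) = 49831/(-6 + 18/(-28)) = 49831/(-6 + 18*(-1/28)) = 49831/(-6 - 9/14) = 49831/(-93/14) = 49831*(-14/93) = -697634/93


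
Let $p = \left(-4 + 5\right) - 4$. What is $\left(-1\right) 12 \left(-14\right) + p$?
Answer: $165$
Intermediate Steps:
$p = -3$ ($p = 1 - 4 = -3$)
$\left(-1\right) 12 \left(-14\right) + p = \left(-1\right) 12 \left(-14\right) - 3 = \left(-12\right) \left(-14\right) - 3 = 168 - 3 = 165$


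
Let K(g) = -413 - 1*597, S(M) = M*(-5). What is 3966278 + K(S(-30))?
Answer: 3965268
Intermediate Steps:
S(M) = -5*M
K(g) = -1010 (K(g) = -413 - 597 = -1010)
3966278 + K(S(-30)) = 3966278 - 1010 = 3965268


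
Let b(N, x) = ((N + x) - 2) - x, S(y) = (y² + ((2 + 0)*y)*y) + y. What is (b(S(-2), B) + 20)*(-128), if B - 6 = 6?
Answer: -3584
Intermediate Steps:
B = 12 (B = 6 + 6 = 12)
S(y) = y + 3*y² (S(y) = (y² + (2*y)*y) + y = (y² + 2*y²) + y = 3*y² + y = y + 3*y²)
b(N, x) = -2 + N (b(N, x) = (-2 + N + x) - x = -2 + N)
(b(S(-2), B) + 20)*(-128) = ((-2 - 2*(1 + 3*(-2))) + 20)*(-128) = ((-2 - 2*(1 - 6)) + 20)*(-128) = ((-2 - 2*(-5)) + 20)*(-128) = ((-2 + 10) + 20)*(-128) = (8 + 20)*(-128) = 28*(-128) = -3584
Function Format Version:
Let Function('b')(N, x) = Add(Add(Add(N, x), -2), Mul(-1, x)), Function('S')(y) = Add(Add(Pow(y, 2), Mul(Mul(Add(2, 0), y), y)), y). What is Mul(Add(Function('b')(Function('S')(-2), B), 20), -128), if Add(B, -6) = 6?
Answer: -3584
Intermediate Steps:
B = 12 (B = Add(6, 6) = 12)
Function('S')(y) = Add(y, Mul(3, Pow(y, 2))) (Function('S')(y) = Add(Add(Pow(y, 2), Mul(Mul(2, y), y)), y) = Add(Add(Pow(y, 2), Mul(2, Pow(y, 2))), y) = Add(Mul(3, Pow(y, 2)), y) = Add(y, Mul(3, Pow(y, 2))))
Function('b')(N, x) = Add(-2, N) (Function('b')(N, x) = Add(Add(-2, N, x), Mul(-1, x)) = Add(-2, N))
Mul(Add(Function('b')(Function('S')(-2), B), 20), -128) = Mul(Add(Add(-2, Mul(-2, Add(1, Mul(3, -2)))), 20), -128) = Mul(Add(Add(-2, Mul(-2, Add(1, -6))), 20), -128) = Mul(Add(Add(-2, Mul(-2, -5)), 20), -128) = Mul(Add(Add(-2, 10), 20), -128) = Mul(Add(8, 20), -128) = Mul(28, -128) = -3584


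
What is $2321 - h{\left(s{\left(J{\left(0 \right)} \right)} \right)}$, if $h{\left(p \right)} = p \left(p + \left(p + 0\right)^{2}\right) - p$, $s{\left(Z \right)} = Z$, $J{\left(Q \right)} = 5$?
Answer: $2176$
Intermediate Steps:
$h{\left(p \right)} = - p + p \left(p + p^{2}\right)$ ($h{\left(p \right)} = p \left(p + p^{2}\right) - p = - p + p \left(p + p^{2}\right)$)
$2321 - h{\left(s{\left(J{\left(0 \right)} \right)} \right)} = 2321 - 5 \left(-1 + 5 + 5^{2}\right) = 2321 - 5 \left(-1 + 5 + 25\right) = 2321 - 5 \cdot 29 = 2321 - 145 = 2176$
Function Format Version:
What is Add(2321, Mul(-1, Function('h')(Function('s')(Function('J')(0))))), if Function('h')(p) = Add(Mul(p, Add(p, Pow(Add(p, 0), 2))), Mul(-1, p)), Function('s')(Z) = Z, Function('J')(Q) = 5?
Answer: 2176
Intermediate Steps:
Function('h')(p) = Add(Mul(-1, p), Mul(p, Add(p, Pow(p, 2)))) (Function('h')(p) = Add(Mul(p, Add(p, Pow(p, 2))), Mul(-1, p)) = Add(Mul(-1, p), Mul(p, Add(p, Pow(p, 2)))))
Add(2321, Mul(-1, Function('h')(Function('s')(Function('J')(0))))) = Add(2321, Mul(-1, Mul(5, Add(-1, 5, Pow(5, 2))))) = Add(2321, Mul(-1, Mul(5, Add(-1, 5, 25)))) = Add(2321, Mul(-1, Mul(5, 29))) = Add(2321, Mul(-1, 145)) = Add(2321, -145) = 2176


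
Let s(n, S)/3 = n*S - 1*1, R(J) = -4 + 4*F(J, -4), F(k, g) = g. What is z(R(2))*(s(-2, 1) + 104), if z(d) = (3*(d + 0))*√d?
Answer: -11400*I*√5 ≈ -25491.0*I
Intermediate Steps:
R(J) = -20 (R(J) = -4 + 4*(-4) = -4 - 16 = -20)
z(d) = 3*d^(3/2) (z(d) = (3*d)*√d = 3*d^(3/2))
s(n, S) = -3 + 3*S*n (s(n, S) = 3*(n*S - 1*1) = 3*(S*n - 1) = 3*(-1 + S*n) = -3 + 3*S*n)
z(R(2))*(s(-2, 1) + 104) = (3*(-20)^(3/2))*((-3 + 3*1*(-2)) + 104) = (3*(-40*I*√5))*((-3 - 6) + 104) = (-120*I*√5)*(-9 + 104) = -120*I*√5*95 = -11400*I*√5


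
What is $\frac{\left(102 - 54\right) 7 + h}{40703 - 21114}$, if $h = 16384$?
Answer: $\frac{880}{1031} \approx 0.85354$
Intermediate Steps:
$\frac{\left(102 - 54\right) 7 + h}{40703 - 21114} = \frac{\left(102 - 54\right) 7 + 16384}{40703 - 21114} = \frac{48 \cdot 7 + 16384}{19589} = \left(336 + 16384\right) \frac{1}{19589} = 16720 \cdot \frac{1}{19589} = \frac{880}{1031}$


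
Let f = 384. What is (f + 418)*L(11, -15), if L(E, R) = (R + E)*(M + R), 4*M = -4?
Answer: 51328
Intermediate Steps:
M = -1 (M = (¼)*(-4) = -1)
L(E, R) = (-1 + R)*(E + R) (L(E, R) = (R + E)*(-1 + R) = (E + R)*(-1 + R) = (-1 + R)*(E + R))
(f + 418)*L(11, -15) = (384 + 418)*((-15)² - 1*11 - 1*(-15) + 11*(-15)) = 802*(225 - 11 + 15 - 165) = 802*64 = 51328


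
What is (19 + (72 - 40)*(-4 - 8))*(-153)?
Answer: 55845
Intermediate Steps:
(19 + (72 - 40)*(-4 - 8))*(-153) = (19 + 32*(-12))*(-153) = (19 - 384)*(-153) = -365*(-153) = 55845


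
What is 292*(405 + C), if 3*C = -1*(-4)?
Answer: 355948/3 ≈ 1.1865e+5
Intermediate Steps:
C = 4/3 (C = (-1*(-4))/3 = (⅓)*4 = 4/3 ≈ 1.3333)
292*(405 + C) = 292*(405 + 4/3) = 292*(1219/3) = 355948/3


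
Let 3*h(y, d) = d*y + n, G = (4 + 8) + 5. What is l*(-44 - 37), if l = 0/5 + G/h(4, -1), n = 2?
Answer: 4131/2 ≈ 2065.5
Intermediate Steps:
G = 17 (G = 12 + 5 = 17)
h(y, d) = 2/3 + d*y/3 (h(y, d) = (d*y + 2)/3 = (2 + d*y)/3 = 2/3 + d*y/3)
l = -51/2 (l = 0/5 + 17/(2/3 + (1/3)*(-1)*4) = 0*(1/5) + 17/(2/3 - 4/3) = 0 + 17/(-2/3) = 0 + 17*(-3/2) = 0 - 51/2 = -51/2 ≈ -25.500)
l*(-44 - 37) = -51*(-44 - 37)/2 = -51/2*(-81) = 4131/2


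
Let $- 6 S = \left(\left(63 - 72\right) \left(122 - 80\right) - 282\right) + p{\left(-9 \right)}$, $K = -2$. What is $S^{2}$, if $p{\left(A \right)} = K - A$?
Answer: $\frac{426409}{36} \approx 11845.0$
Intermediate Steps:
$p{\left(A \right)} = -2 - A$
$S = \frac{653}{6}$ ($S = - \frac{\left(\left(63 - 72\right) \left(122 - 80\right) - 282\right) - -7}{6} = - \frac{\left(\left(-9\right) 42 - 282\right) + \left(-2 + 9\right)}{6} = - \frac{\left(-378 - 282\right) + 7}{6} = - \frac{-660 + 7}{6} = \left(- \frac{1}{6}\right) \left(-653\right) = \frac{653}{6} \approx 108.83$)
$S^{2} = \left(\frac{653}{6}\right)^{2} = \frac{426409}{36}$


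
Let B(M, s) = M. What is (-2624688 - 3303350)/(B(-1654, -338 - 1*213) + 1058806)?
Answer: -2964019/528576 ≈ -5.6076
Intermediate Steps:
(-2624688 - 3303350)/(B(-1654, -338 - 1*213) + 1058806) = (-2624688 - 3303350)/(-1654 + 1058806) = -5928038/1057152 = -5928038*1/1057152 = -2964019/528576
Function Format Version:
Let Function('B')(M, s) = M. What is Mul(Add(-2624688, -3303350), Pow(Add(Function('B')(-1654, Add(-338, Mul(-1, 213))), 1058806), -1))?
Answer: Rational(-2964019, 528576) ≈ -5.6076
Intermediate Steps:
Mul(Add(-2624688, -3303350), Pow(Add(Function('B')(-1654, Add(-338, Mul(-1, 213))), 1058806), -1)) = Mul(Add(-2624688, -3303350), Pow(Add(-1654, 1058806), -1)) = Mul(-5928038, Pow(1057152, -1)) = Mul(-5928038, Rational(1, 1057152)) = Rational(-2964019, 528576)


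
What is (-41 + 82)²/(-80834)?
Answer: -1681/80834 ≈ -0.020796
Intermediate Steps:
(-41 + 82)²/(-80834) = 41²*(-1/80834) = 1681*(-1/80834) = -1681/80834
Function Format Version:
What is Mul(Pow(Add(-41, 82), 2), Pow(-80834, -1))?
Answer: Rational(-1681, 80834) ≈ -0.020796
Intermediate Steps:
Mul(Pow(Add(-41, 82), 2), Pow(-80834, -1)) = Mul(Pow(41, 2), Rational(-1, 80834)) = Mul(1681, Rational(-1, 80834)) = Rational(-1681, 80834)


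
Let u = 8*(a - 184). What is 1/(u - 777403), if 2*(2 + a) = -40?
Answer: -1/779051 ≈ -1.2836e-6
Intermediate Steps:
a = -22 (a = -2 + (1/2)*(-40) = -2 - 20 = -22)
u = -1648 (u = 8*(-22 - 184) = 8*(-206) = -1648)
1/(u - 777403) = 1/(-1648 - 777403) = 1/(-779051) = -1/779051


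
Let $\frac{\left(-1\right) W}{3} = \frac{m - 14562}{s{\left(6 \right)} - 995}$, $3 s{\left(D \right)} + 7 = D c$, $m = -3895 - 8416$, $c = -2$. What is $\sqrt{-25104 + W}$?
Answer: $\frac{i \sqrt{56816359023}}{1502} \approx 158.7 i$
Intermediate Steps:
$m = -12311$ ($m = -3895 - 8416 = -12311$)
$s{\left(D \right)} = - \frac{7}{3} - \frac{2 D}{3}$ ($s{\left(D \right)} = - \frac{7}{3} + \frac{D \left(-2\right)}{3} = - \frac{7}{3} + \frac{\left(-2\right) D}{3} = - \frac{7}{3} - \frac{2 D}{3}$)
$W = - \frac{241857}{3004}$ ($W = - 3 \frac{-12311 - 14562}{\left(- \frac{7}{3} - 4\right) - 995} = - 3 \left(- \frac{26873}{\left(- \frac{7}{3} - 4\right) - 995}\right) = - 3 \left(- \frac{26873}{- \frac{19}{3} - 995}\right) = - 3 \left(- \frac{26873}{- \frac{3004}{3}}\right) = - 3 \left(\left(-26873\right) \left(- \frac{3}{3004}\right)\right) = \left(-3\right) \frac{80619}{3004} = - \frac{241857}{3004} \approx -80.512$)
$\sqrt{-25104 + W} = \sqrt{-25104 - \frac{241857}{3004}} = \sqrt{- \frac{75654273}{3004}} = \frac{i \sqrt{56816359023}}{1502}$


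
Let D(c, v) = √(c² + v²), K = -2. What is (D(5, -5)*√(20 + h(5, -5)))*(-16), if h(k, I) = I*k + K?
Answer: -80*I*√14 ≈ -299.33*I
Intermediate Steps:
h(k, I) = -2 + I*k (h(k, I) = I*k - 2 = -2 + I*k)
(D(5, -5)*√(20 + h(5, -5)))*(-16) = (√(5² + (-5)²)*√(20 + (-2 - 5*5)))*(-16) = (√(25 + 25)*√(20 + (-2 - 25)))*(-16) = (√50*√(20 - 27))*(-16) = ((5*√2)*√(-7))*(-16) = ((5*√2)*(I*√7))*(-16) = (5*I*√14)*(-16) = -80*I*√14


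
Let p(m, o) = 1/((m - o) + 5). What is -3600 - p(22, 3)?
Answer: -86401/24 ≈ -3600.0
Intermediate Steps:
p(m, o) = 1/(5 + m - o)
-3600 - p(22, 3) = -3600 - 1/(5 + 22 - 1*3) = -3600 - 1/(5 + 22 - 3) = -3600 - 1/24 = -86401/24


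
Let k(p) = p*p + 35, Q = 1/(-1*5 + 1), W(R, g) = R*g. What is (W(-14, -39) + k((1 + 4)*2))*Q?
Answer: -681/4 ≈ -170.25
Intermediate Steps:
Q = -¼ (Q = 1/(-5 + 1) = 1/(-4) = -¼ ≈ -0.25000)
k(p) = 35 + p² (k(p) = p² + 35 = 35 + p²)
(W(-14, -39) + k((1 + 4)*2))*Q = (-14*(-39) + (35 + ((1 + 4)*2)²))*(-¼) = (546 + (35 + (5*2)²))*(-¼) = (546 + (35 + 10²))*(-¼) = (546 + (35 + 100))*(-¼) = (546 + 135)*(-¼) = 681*(-¼) = -681/4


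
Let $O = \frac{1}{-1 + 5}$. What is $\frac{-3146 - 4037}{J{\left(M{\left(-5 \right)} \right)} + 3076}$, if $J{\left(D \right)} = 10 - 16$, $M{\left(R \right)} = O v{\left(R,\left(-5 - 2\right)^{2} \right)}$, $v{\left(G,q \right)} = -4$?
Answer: $- \frac{7183}{3070} \approx -2.3397$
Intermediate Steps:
$O = \frac{1}{4} \approx 0.25$
$M{\left(R \right)} = -1$ ($M{\left(R \right)} = \frac{1}{4} \left(-4\right) = -1$)
$J{\left(D \right)} = -6$
$\frac{-3146 - 4037}{J{\left(M{\left(-5 \right)} \right)} + 3076} = \frac{-3146 - 4037}{-6 + 3076} = - \frac{7183}{3070}$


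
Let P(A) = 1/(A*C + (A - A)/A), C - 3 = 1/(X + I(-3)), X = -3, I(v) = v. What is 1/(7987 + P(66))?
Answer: 187/1493570 ≈ 0.00012520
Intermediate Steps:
C = 17/6 (C = 3 + 1/(-3 - 3) = 3 + 1/(-6) = 3 - 1/6 = 17/6 ≈ 2.8333)
P(A) = 6/(17*A) (P(A) = 1/(A*(17/6) + (A - A)/A) = 1/(17*A/6 + 0/A) = 1/(17*A/6 + 0) = 1/(17*A/6) = 6/(17*A))
1/(7987 + P(66)) = 1/(7987 + (6/17)/66) = 1/(7987 + (6/17)*(1/66)) = 1/(7987 + 1/187) = 1/(1493570/187) = 187/1493570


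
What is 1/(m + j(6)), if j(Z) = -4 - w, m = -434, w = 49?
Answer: -1/487 ≈ -0.0020534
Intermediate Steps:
j(Z) = -53 (j(Z) = -4 - 1*49 = -4 - 49 = -53)
1/(m + j(6)) = 1/(-434 - 53) = 1/(-487) = -1/487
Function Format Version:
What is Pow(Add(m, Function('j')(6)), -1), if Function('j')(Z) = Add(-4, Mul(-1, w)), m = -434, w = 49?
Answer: Rational(-1, 487) ≈ -0.0020534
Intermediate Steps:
Function('j')(Z) = -53 (Function('j')(Z) = Add(-4, Mul(-1, 49)) = Add(-4, -49) = -53)
Pow(Add(m, Function('j')(6)), -1) = Pow(Add(-434, -53), -1) = Pow(-487, -1) = Rational(-1, 487)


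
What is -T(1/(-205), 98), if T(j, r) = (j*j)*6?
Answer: -6/42025 ≈ -0.00014277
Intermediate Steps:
T(j, r) = 6*j² (T(j, r) = j²*6 = 6*j²)
-T(1/(-205), 98) = -6*(1/(-205))² = -6*(-1/205)² = -6/42025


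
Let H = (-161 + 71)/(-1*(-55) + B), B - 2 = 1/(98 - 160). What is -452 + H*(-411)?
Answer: 696464/3533 ≈ 197.13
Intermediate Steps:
B = 123/62 (B = 2 + 1/(98 - 160) = 2 + 1/(-62) = 2 - 1/62 = 123/62 ≈ 1.9839)
H = -5580/3533 (H = (-161 + 71)/(-1*(-55) + 123/62) = -90/(55 + 123/62) = -90/3533/62 = -90*62/3533 = -5580/3533 ≈ -1.5794)
-452 + H*(-411) = -452 - 5580/3533*(-411) = -452 + 2293380/3533 = 696464/3533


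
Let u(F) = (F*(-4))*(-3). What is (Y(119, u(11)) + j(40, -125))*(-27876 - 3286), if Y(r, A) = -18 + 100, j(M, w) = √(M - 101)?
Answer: -2555284 - 31162*I*√61 ≈ -2.5553e+6 - 2.4338e+5*I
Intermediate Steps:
j(M, w) = √(-101 + M)
u(F) = 12*F (u(F) = -4*F*(-3) = 12*F)
Y(r, A) = 82
(Y(119, u(11)) + j(40, -125))*(-27876 - 3286) = (82 + √(-101 + 40))*(-27876 - 3286) = (82 + √(-61))*(-31162) = (82 + I*√61)*(-31162) = -2555284 - 31162*I*√61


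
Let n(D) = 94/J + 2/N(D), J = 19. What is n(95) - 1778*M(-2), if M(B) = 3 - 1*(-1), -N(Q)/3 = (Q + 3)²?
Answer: -1945299823/273714 ≈ -7107.1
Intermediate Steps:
N(Q) = -3*(3 + Q)² (N(Q) = -3*(Q + 3)² = -3*(3 + Q)²)
M(B) = 4 (M(B) = 3 + 1 = 4)
n(D) = 94/19 - 2/(3*(3 + D)²) (n(D) = 94/19 + 2/((-3*(3 + D)²)) = 94*(1/19) + 2*(-1/(3*(3 + D)²)) = 94/19 - 2/(3*(3 + D)²))
n(95) - 1778*M(-2) = (94/19 - 2/(3*(3 + 95)²)) - 1778*4 = (94/19 - ⅔/98²) - 1*7112 = (94/19 - ⅔*1/9604) - 7112 = (94/19 - 1/14406) - 7112 = 1354145/273714 - 7112 = -1945299823/273714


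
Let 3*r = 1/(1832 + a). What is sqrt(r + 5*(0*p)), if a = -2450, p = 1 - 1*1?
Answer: I*sqrt(206)/618 ≈ 0.023224*I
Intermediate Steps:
p = 0 (p = 1 - 1 = 0)
r = -1/1854 (r = 1/(3*(1832 - 2450)) = (1/3)/(-618) = (1/3)*(-1/618) = -1/1854 ≈ -0.00053937)
sqrt(r + 5*(0*p)) = sqrt(-1/1854 + 5*(0*0)) = sqrt(-1/1854 + 5*0) = sqrt(-1/1854 + 0) = sqrt(-1/1854) = I*sqrt(206)/618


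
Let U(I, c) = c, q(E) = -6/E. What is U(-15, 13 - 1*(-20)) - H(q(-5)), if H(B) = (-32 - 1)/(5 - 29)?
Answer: 253/8 ≈ 31.625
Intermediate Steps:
H(B) = 11/8 (H(B) = -33/(-24) = -33*(-1/24) = 11/8)
U(-15, 13 - 1*(-20)) - H(q(-5)) = (13 - 1*(-20)) - 1*11/8 = (13 + 20) - 11/8 = 33 - 11/8 = 253/8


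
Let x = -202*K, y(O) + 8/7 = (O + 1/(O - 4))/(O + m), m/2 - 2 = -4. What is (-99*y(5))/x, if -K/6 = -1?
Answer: 561/1414 ≈ 0.39675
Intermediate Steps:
K = 6 (K = -6*(-1) = 6)
m = -4 (m = 4 + 2*(-4) = 4 - 8 = -4)
y(O) = -8/7 + (O + 1/(-4 + O))/(-4 + O) (y(O) = -8/7 + (O + 1/(O - 4))/(O - 4) = -8/7 + (O + 1/(-4 + O))/(-4 + O))
x = -1212 (x = -202*6 = -1212)
(-99*y(5))/x = -99*(-121 - 1*5**2 + 36*5)/(7*(16 + 5**2 - 8*5))/(-1212) = -99*(-121 - 1*25 + 180)/(7*(16 + 25 - 40))*(-1/1212) = -99*(-121 - 25 + 180)/(7*1)*(-1/1212) = -99*34/7*(-1/1212) = -3366/7*(-1/1212) = 561/1414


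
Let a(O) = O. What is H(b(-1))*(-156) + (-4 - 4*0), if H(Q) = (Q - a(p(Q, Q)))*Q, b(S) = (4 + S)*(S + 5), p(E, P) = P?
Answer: -4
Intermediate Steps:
b(S) = (4 + S)*(5 + S)
H(Q) = 0 (H(Q) = (Q - Q)*Q = 0*Q = 0)
H(b(-1))*(-156) + (-4 - 4*0) = 0*(-156) + (-4 - 4*0) = 0 + (-4 + 0) = 0 - 4 = -4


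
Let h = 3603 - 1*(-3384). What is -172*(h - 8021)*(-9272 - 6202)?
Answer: -2752019952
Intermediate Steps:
h = 6987 (h = 3603 + 3384 = 6987)
-172*(h - 8021)*(-9272 - 6202) = -172*(6987 - 8021)*(-9272 - 6202) = -(-177848)*(-15474) = -172*16000116 = -2752019952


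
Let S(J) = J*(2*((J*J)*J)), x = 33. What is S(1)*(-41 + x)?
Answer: -16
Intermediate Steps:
S(J) = 2*J**4 (S(J) = J*(2*(J**2*J)) = J*(2*J**3) = 2*J**4)
S(1)*(-41 + x) = (2*1**4)*(-41 + 33) = (2*1)*(-8) = 2*(-8) = -16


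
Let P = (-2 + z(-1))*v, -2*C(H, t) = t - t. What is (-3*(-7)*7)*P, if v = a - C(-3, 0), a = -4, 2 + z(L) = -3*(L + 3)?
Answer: 5880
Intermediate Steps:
z(L) = -11 - 3*L (z(L) = -2 - 3*(L + 3) = -2 - 3*(3 + L) = -2 + (-9 - 3*L) = -11 - 3*L)
C(H, t) = 0 (C(H, t) = -(t - t)/2 = -½*0 = 0)
v = -4 (v = -4 - 1*0 = -4 + 0 = -4)
P = 40 (P = (-2 + (-11 - 3*(-1)))*(-4) = (-2 + (-11 + 3))*(-4) = (-2 - 8)*(-4) = -10*(-4) = 40)
(-3*(-7)*7)*P = (-3*(-7)*7)*40 = (21*7)*40 = 147*40 = 5880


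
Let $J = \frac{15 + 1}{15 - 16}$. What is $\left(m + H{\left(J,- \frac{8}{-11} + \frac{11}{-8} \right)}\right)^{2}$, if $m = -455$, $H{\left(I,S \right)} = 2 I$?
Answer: $237169$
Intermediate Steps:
$J = -16$ ($J = \frac{16}{-1} = 16 \left(-1\right) = -16$)
$\left(m + H{\left(J,- \frac{8}{-11} + \frac{11}{-8} \right)}\right)^{2} = \left(-455 + 2 \left(-16\right)\right)^{2} = \left(-455 - 32\right)^{2} = \left(-487\right)^{2} = 237169$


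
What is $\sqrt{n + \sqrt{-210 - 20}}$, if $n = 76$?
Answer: $\sqrt{76 + i \sqrt{230}} \approx 8.7607 + 0.86556 i$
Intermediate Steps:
$\sqrt{n + \sqrt{-210 - 20}} = \sqrt{76 + \sqrt{-210 - 20}} = \sqrt{76 + \sqrt{-230}} = \sqrt{76 + i \sqrt{230}}$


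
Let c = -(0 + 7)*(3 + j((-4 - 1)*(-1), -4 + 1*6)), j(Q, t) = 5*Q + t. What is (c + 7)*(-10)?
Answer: 2030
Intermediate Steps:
j(Q, t) = t + 5*Q
c = -210 (c = -(0 + 7)*(3 + ((-4 + 1*6) + 5*((-4 - 1)*(-1)))) = -7*(3 + ((-4 + 6) + 5*(-5*(-1)))) = -7*(3 + (2 + 5*5)) = -7*(3 + (2 + 25)) = -7*(3 + 27) = -7*30 = -1*210 = -210)
(c + 7)*(-10) = (-210 + 7)*(-10) = -203*(-10) = 2030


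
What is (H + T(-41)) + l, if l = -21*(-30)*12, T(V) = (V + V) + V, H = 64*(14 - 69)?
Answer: 3917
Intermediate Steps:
H = -3520 (H = 64*(-55) = -3520)
T(V) = 3*V (T(V) = 2*V + V = 3*V)
l = 7560 (l = 630*12 = 7560)
(H + T(-41)) + l = (-3520 + 3*(-41)) + 7560 = (-3520 - 123) + 7560 = -3643 + 7560 = 3917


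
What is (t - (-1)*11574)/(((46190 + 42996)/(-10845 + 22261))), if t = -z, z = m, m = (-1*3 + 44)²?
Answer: 56469244/44593 ≈ 1266.3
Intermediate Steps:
m = 1681 (m = (-3 + 44)² = 41² = 1681)
z = 1681
t = -1681 (t = -1*1681 = -1681)
(t - (-1)*11574)/(((46190 + 42996)/(-10845 + 22261))) = (-1681 - (-1)*11574)/(((46190 + 42996)/(-10845 + 22261))) = (-1681 - 1*(-11574))/((89186/11416)) = (-1681 + 11574)/((89186*(1/11416))) = 9893/(44593/5708) = 9893*(5708/44593) = 56469244/44593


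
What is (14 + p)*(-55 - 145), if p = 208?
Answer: -44400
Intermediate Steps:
(14 + p)*(-55 - 145) = (14 + 208)*(-55 - 145) = 222*(-200) = -44400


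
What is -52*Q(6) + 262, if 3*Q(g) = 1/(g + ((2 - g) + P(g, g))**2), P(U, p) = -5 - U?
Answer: 181514/693 ≈ 261.92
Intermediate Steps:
Q(g) = 1/(3*(g + (-3 - 2*g)**2)) (Q(g) = 1/(3*(g + ((2 - g) + (-5 - g))**2)) = 1/(3*(g + (-3 - 2*g)**2)))
-52*Q(6) + 262 = -52/(3*(9 + 4*6**2 + 13*6)) + 262 = -52/(3*(9 + 4*36 + 78)) + 262 = -52/(3*(9 + 144 + 78)) + 262 = -52/(3*231) + 262 = -52*1/693 + 262 = -52/693 + 262 = 181514/693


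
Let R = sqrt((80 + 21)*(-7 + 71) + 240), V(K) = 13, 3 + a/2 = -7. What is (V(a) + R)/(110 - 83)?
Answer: 13/27 + 4*sqrt(419)/27 ≈ 3.5140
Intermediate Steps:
a = -20 (a = -6 + 2*(-7) = -6 - 14 = -20)
R = 4*sqrt(419) (R = sqrt(101*64 + 240) = sqrt(6464 + 240) = sqrt(6704) = 4*sqrt(419) ≈ 81.878)
(V(a) + R)/(110 - 83) = (13 + 4*sqrt(419))/(110 - 83) = (13 + 4*sqrt(419))/27 = (13 + 4*sqrt(419))*(1/27) = 13/27 + 4*sqrt(419)/27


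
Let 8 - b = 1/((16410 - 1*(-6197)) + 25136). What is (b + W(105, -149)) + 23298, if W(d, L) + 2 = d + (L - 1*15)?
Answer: 1109786034/47743 ≈ 23245.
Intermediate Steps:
W(d, L) = -17 + L + d (W(d, L) = -2 + (d + (L - 1*15)) = -2 + (d + (L - 15)) = -2 + (d + (-15 + L)) = -2 + (-15 + L + d) = -17 + L + d)
b = 381943/47743 (b = 8 - 1/((16410 - 1*(-6197)) + 25136) = 8 - 1/((16410 + 6197) + 25136) = 8 - 1/(22607 + 25136) = 8 - 1/47743 = 381943/47743 ≈ 8.0000)
(b + W(105, -149)) + 23298 = (381943/47743 + (-17 - 149 + 105)) + 23298 = (381943/47743 - 61) + 23298 = -2530380/47743 + 23298 = 1109786034/47743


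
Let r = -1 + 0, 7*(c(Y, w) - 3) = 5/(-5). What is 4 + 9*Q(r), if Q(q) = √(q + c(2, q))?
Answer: 4 + 9*√91/7 ≈ 16.265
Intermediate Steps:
c(Y, w) = 20/7 (c(Y, w) = 3 + (5/(-5))/7 = 3 + (5*(-⅕))/7 = 3 + (⅐)*(-1) = 3 - ⅐ = 20/7)
r = -1
Q(q) = √(20/7 + q) (Q(q) = √(q + 20/7) = √(20/7 + q))
4 + 9*Q(r) = 4 + 9*(√(140 + 49*(-1))/7) = 4 + 9*(√(140 - 49)/7) = 4 + 9*(√91/7) = 4 + 9*√91/7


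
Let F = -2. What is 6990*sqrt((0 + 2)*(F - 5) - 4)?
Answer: 20970*I*sqrt(2) ≈ 29656.0*I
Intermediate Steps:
6990*sqrt((0 + 2)*(F - 5) - 4) = 6990*sqrt((0 + 2)*(-2 - 5) - 4) = 6990*sqrt(2*(-7) - 4) = 6990*sqrt(-14 - 4) = 6990*sqrt(-18) = 6990*(3*I*sqrt(2)) = 20970*I*sqrt(2)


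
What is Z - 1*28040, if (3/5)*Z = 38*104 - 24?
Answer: -64480/3 ≈ -21493.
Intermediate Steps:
Z = 19640/3 (Z = 5*(38*104 - 24)/3 = 5*(3952 - 24)/3 = (5/3)*3928 = 19640/3 ≈ 6546.7)
Z - 1*28040 = 19640/3 - 1*28040 = 19640/3 - 28040 = -64480/3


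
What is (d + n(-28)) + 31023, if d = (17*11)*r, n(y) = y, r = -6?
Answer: 29873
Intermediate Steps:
d = -1122 (d = (17*11)*(-6) = 187*(-6) = -1122)
(d + n(-28)) + 31023 = (-1122 - 28) + 31023 = -1150 + 31023 = 29873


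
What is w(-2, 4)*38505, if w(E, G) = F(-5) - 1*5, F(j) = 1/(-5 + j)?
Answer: -392751/2 ≈ -1.9638e+5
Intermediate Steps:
w(E, G) = -51/10 (w(E, G) = 1/(-5 - 5) - 1*5 = 1/(-10) - 5 = -1/10 - 5 = -51/10)
w(-2, 4)*38505 = -51/10*38505 = -392751/2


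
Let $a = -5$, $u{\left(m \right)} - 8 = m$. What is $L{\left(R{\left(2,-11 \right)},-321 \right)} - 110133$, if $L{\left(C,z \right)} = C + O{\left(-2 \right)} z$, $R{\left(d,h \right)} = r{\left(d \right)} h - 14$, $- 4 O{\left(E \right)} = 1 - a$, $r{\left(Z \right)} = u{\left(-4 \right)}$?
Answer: $- \frac{219419}{2} \approx -1.0971 \cdot 10^{5}$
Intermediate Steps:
$u{\left(m \right)} = 8 + m$
$r{\left(Z \right)} = 4$ ($r{\left(Z \right)} = 8 - 4 = 4$)
$O{\left(E \right)} = - \frac{3}{2}$ ($O{\left(E \right)} = - \frac{1 - -5}{4} = - \frac{1 + 5}{4} = \left(- \frac{1}{4}\right) 6 = - \frac{3}{2}$)
$R{\left(d,h \right)} = -14 + 4 h$ ($R{\left(d,h \right)} = 4 h - 14 = -14 + 4 h$)
$L{\left(C,z \right)} = C - \frac{3 z}{2}$
$L{\left(R{\left(2,-11 \right)},-321 \right)} - 110133 = \left(\left(-14 + 4 \left(-11\right)\right) - - \frac{963}{2}\right) - 110133 = \left(\left(-14 - 44\right) + \frac{963}{2}\right) - 110133 = \left(-58 + \frac{963}{2}\right) - 110133 = \frac{847}{2} - 110133 = - \frac{219419}{2}$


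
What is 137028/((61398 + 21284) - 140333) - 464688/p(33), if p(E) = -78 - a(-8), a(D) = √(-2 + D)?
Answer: 31647935252/5323109 - 232344*I*√10/3047 ≈ 5945.4 - 241.13*I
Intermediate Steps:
p(E) = -78 - I*√10 (p(E) = -78 - √(-2 - 8) = -78 - √(-10) = -78 - I*√10)
137028/((61398 + 21284) - 140333) - 464688/p(33) = 137028/((61398 + 21284) - 140333) - 464688/(-78 - I*√10) = 137028/(82682 - 140333) - 464688/(-78 - I*√10) = 137028/(-57651) - 464688/(-78 - I*√10) = 137028*(-1/57651) - 464688/(-78 - I*√10) = -45676/19217 - 464688/(-78 - I*√10)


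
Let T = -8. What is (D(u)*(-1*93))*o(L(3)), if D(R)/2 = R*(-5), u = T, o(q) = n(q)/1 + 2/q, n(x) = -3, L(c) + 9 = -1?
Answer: 23808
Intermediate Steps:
L(c) = -10 (L(c) = -9 - 1 = -10)
o(q) = -3 + 2/q (o(q) = -3/1 + 2/q = -3*1 + 2/q = -3 + 2/q)
u = -8
D(R) = -10*R (D(R) = 2*(R*(-5)) = 2*(-5*R) = -10*R)
(D(u)*(-1*93))*o(L(3)) = ((-10*(-8))*(-1*93))*(-3 + 2/(-10)) = (80*(-93))*(-3 + 2*(-⅒)) = -7440*(-3 - ⅕) = -7440*(-16/5) = 23808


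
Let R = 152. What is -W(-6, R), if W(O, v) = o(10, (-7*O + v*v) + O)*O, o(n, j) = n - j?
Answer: -138780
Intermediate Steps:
W(O, v) = O*(10 - v² + 6*O) (W(O, v) = (10 - ((-7*O + v*v) + O))*O = (10 - ((-7*O + v²) + O))*O = (10 - ((v² - 7*O) + O))*O = (10 - (v² - 6*O))*O = (10 + (-v² + 6*O))*O = (10 - v² + 6*O)*O = O*(10 - v² + 6*O))
-W(-6, R) = -(-6)*(10 - 1*152² + 6*(-6)) = -(-6)*(10 - 1*23104 - 36) = -(-6)*(10 - 23104 - 36) = -(-6)*(-23130) = -1*138780 = -138780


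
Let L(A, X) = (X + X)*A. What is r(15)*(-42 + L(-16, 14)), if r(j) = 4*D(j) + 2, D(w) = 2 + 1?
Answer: -6860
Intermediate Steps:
D(w) = 3
L(A, X) = 2*A*X (L(A, X) = (2*X)*A = 2*A*X)
r(j) = 14 (r(j) = 4*3 + 2 = 12 + 2 = 14)
r(15)*(-42 + L(-16, 14)) = 14*(-42 + 2*(-16)*14) = 14*(-42 - 448) = 14*(-490) = -6860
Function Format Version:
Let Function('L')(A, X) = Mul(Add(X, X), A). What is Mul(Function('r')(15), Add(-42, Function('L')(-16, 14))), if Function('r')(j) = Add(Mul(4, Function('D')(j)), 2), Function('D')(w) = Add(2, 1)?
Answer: -6860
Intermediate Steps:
Function('D')(w) = 3
Function('L')(A, X) = Mul(2, A, X) (Function('L')(A, X) = Mul(Mul(2, X), A) = Mul(2, A, X))
Function('r')(j) = 14 (Function('r')(j) = Add(Mul(4, 3), 2) = Add(12, 2) = 14)
Mul(Function('r')(15), Add(-42, Function('L')(-16, 14))) = Mul(14, Add(-42, Mul(2, -16, 14))) = Mul(14, Add(-42, -448)) = Mul(14, -490) = -6860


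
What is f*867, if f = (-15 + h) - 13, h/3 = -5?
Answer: -37281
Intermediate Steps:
h = -15 (h = 3*(-5) = -15)
f = -43 (f = (-15 - 15) - 13 = -30 - 13 = -43)
f*867 = -43*867 = -37281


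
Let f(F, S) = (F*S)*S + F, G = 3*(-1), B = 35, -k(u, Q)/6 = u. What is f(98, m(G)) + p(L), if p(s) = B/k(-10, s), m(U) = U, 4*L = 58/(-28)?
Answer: 11767/12 ≈ 980.58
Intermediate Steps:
k(u, Q) = -6*u
G = -3
L = -29/56 (L = (58/(-28))/4 = (58*(-1/28))/4 = (¼)*(-29/14) = -29/56 ≈ -0.51786)
f(F, S) = F + F*S² (f(F, S) = F*S² + F = F + F*S²)
p(s) = 7/12 (p(s) = 35/((-6*(-10))) = 35/60 = 35*(1/60) = 7/12)
f(98, m(G)) + p(L) = 98*(1 + (-3)²) + 7/12 = 98*(1 + 9) + 7/12 = 98*10 + 7/12 = 980 + 7/12 = 11767/12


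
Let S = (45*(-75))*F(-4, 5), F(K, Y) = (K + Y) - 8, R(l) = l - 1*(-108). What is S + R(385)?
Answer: 24118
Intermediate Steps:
R(l) = 108 + l (R(l) = l + 108 = 108 + l)
F(K, Y) = -8 + K + Y
S = 23625 (S = (45*(-75))*(-8 - 4 + 5) = -3375*(-7) = 23625)
S + R(385) = 23625 + (108 + 385) = 23625 + 493 = 24118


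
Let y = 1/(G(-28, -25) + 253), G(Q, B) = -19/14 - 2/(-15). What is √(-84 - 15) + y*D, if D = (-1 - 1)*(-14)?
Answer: 5880/52873 + 3*I*√11 ≈ 0.11121 + 9.9499*I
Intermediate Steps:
G(Q, B) = -257/210 (G(Q, B) = -19*1/14 - 2*(-1/15) = -19/14 + 2/15 = -257/210)
y = 210/52873 (y = 1/(-257/210 + 253) = 1/(52873/210) = 210/52873 ≈ 0.0039718)
D = 28 (D = -2*(-14) = 28)
√(-84 - 15) + y*D = √(-84 - 15) + (210/52873)*28 = √(-99) + 5880/52873 = 3*I*√11 + 5880/52873 = 5880/52873 + 3*I*√11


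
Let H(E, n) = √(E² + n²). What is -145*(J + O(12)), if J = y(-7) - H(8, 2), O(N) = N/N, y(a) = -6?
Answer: 725 + 290*√17 ≈ 1920.7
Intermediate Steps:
O(N) = 1
J = -6 - 2*√17 (J = -6 - √(8² + 2²) = -6 - √(64 + 4) = -6 - √68 = -6 - 2*√17 ≈ -14.246)
-145*(J + O(12)) = -145*((-6 - 2*√17) + 1) = -145*(-5 - 2*√17) = 725 + 290*√17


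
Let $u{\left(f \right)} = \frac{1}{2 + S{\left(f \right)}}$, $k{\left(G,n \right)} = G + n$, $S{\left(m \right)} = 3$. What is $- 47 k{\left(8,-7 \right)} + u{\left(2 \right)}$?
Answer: $- \frac{234}{5} \approx -46.8$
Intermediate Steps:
$u{\left(f \right)} = \frac{1}{5}$ ($u{\left(f \right)} = \frac{1}{2 + 3} = \frac{1}{5}$)
$- 47 k{\left(8,-7 \right)} + u{\left(2 \right)} = - 47 \left(8 - 7\right) + \frac{1}{5} = \left(-47\right) 1 + \frac{1}{5} = -47 + \frac{1}{5} = - \frac{234}{5}$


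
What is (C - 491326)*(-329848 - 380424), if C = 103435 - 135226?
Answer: 371555357824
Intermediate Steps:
C = -31791
(C - 491326)*(-329848 - 380424) = (-31791 - 491326)*(-329848 - 380424) = -523117*(-710272) = 371555357824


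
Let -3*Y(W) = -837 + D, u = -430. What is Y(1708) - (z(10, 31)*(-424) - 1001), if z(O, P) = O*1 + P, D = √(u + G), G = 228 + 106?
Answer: 18664 - 4*I*√6/3 ≈ 18664.0 - 3.266*I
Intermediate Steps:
G = 334
D = 4*I*√6 (D = √(-430 + 334) = √(-96) = 4*I*√6 ≈ 9.798*I)
z(O, P) = O + P
Y(W) = 279 - 4*I*√6/3 (Y(W) = -(-837 + 4*I*√6)/3 = 279 - 4*I*√6/3)
Y(1708) - (z(10, 31)*(-424) - 1001) = (279 - 4*I*√6/3) - ((10 + 31)*(-424) - 1001) = (279 - 4*I*√6/3) - (41*(-424) - 1001) = (279 - 4*I*√6/3) - (-17384 - 1001) = (279 - 4*I*√6/3) - 1*(-18385) = (279 - 4*I*√6/3) + 18385 = 18664 - 4*I*√6/3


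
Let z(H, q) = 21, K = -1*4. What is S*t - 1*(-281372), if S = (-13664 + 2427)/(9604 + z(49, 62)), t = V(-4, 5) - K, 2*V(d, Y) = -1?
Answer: 773761763/2750 ≈ 2.8137e+5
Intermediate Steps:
V(d, Y) = -½ (V(d, Y) = (½)*(-1) = -½)
K = -4
t = 7/2 (t = -½ - 1*(-4) = -½ + 4 = 7/2 ≈ 3.5000)
S = -11237/9625 (S = (-13664 + 2427)/(9604 + 21) = -11237/9625 ≈ -1.1675)
S*t - 1*(-281372) = -11237/9625*7/2 - 1*(-281372) = -11237/2750 + 281372 = 773761763/2750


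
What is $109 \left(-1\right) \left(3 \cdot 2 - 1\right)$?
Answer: $-545$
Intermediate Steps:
$109 \left(-1\right) \left(3 \cdot 2 - 1\right) = - 109 \left(6 - 1\right) = \left(-109\right) 5 = -545$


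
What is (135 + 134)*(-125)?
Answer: -33625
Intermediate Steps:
(135 + 134)*(-125) = 269*(-125) = -33625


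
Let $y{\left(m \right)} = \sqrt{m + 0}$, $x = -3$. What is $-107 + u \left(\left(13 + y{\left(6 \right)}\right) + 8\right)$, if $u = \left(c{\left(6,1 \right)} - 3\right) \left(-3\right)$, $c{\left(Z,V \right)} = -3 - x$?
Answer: $82 + 9 \sqrt{6} \approx 104.05$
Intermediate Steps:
$c{\left(Z,V \right)} = 0$ ($c{\left(Z,V \right)} = -3 - -3 = -3 + 3 = 0$)
$u = 9$ ($u = \left(0 - 3\right) \left(-3\right) = \left(-3\right) \left(-3\right) = 9$)
$y{\left(m \right)} = \sqrt{m}$
$-107 + u \left(\left(13 + y{\left(6 \right)}\right) + 8\right) = -107 + 9 \left(\left(13 + \sqrt{6}\right) + 8\right) = -107 + 9 \left(21 + \sqrt{6}\right) = -107 + \left(189 + 9 \sqrt{6}\right) = 82 + 9 \sqrt{6}$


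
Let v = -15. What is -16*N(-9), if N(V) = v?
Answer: 240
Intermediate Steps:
N(V) = -15
-16*N(-9) = -16*(-15) = 240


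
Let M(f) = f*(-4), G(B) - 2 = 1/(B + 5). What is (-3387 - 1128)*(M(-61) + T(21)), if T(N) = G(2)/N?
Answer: -7714845/7 ≈ -1.1021e+6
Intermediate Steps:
G(B) = 2 + 1/(5 + B) (G(B) = 2 + 1/(B + 5) = 2 + 1/(5 + B))
T(N) = 15/(7*N) (T(N) = ((11 + 2*2)/(5 + 2))/N = ((11 + 4)/7)/N = ((1/7)*15)/N = 15/(7*N))
M(f) = -4*f
(-3387 - 1128)*(M(-61) + T(21)) = (-3387 - 1128)*(-4*(-61) + (15/7)/21) = -4515*(244 + (15/7)*(1/21)) = -4515*(244 + 5/49) = -4515*11961/49 = -7714845/7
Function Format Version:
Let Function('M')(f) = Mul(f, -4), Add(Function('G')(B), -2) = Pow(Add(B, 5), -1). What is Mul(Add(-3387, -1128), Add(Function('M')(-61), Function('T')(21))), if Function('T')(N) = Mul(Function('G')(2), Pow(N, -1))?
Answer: Rational(-7714845, 7) ≈ -1.1021e+6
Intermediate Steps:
Function('G')(B) = Add(2, Pow(Add(5, B), -1)) (Function('G')(B) = Add(2, Pow(Add(B, 5), -1)) = Add(2, Pow(Add(5, B), -1)))
Function('T')(N) = Mul(Rational(15, 7), Pow(N, -1)) (Function('T')(N) = Mul(Mul(Pow(Add(5, 2), -1), Add(11, Mul(2, 2))), Pow(N, -1)) = Mul(Mul(Pow(7, -1), Add(11, 4)), Pow(N, -1)) = Mul(Mul(Rational(1, 7), 15), Pow(N, -1)) = Mul(Rational(15, 7), Pow(N, -1)))
Function('M')(f) = Mul(-4, f)
Mul(Add(-3387, -1128), Add(Function('M')(-61), Function('T')(21))) = Mul(Add(-3387, -1128), Add(Mul(-4, -61), Mul(Rational(15, 7), Pow(21, -1)))) = Mul(-4515, Add(244, Mul(Rational(15, 7), Rational(1, 21)))) = Mul(-4515, Add(244, Rational(5, 49))) = Mul(-4515, Rational(11961, 49)) = Rational(-7714845, 7)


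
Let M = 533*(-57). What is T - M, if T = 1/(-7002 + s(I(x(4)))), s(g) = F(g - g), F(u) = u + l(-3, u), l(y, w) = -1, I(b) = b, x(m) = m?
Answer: 212758142/7003 ≈ 30381.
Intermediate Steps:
F(u) = -1 + u (F(u) = u - 1 = -1 + u)
s(g) = -1 (s(g) = -1 + (g - g) = -1 + 0 = -1)
T = -1/7003 (T = 1/(-7002 - 1) = 1/(-7003) = -1/7003 ≈ -0.00014280)
M = -30381
T - M = -1/7003 - 1*(-30381) = -1/7003 + 30381 = 212758142/7003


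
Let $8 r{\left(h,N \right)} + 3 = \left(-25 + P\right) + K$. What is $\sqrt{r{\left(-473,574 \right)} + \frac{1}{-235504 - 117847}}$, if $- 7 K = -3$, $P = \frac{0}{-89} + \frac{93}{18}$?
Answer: $\frac{i \sqrt{2467300271185617}}{29681484} \approx 1.6735 i$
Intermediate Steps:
$P = \frac{31}{6}$ ($P = 0 \left(- \frac{1}{89}\right) + 93 \cdot \frac{1}{18} = 0 + \frac{31}{6} = \frac{31}{6} \approx 5.1667$)
$K = \frac{3}{7}$ ($K = \left(- \frac{1}{7}\right) \left(-3\right) = \frac{3}{7} \approx 0.42857$)
$r{\left(h,N \right)} = - \frac{941}{336}$ ($r{\left(h,N \right)} = - \frac{3}{8} + \frac{\left(-25 + \frac{31}{6}\right) + \frac{3}{7}}{8} = - \frac{3}{8} + \frac{- \frac{119}{6} + \frac{3}{7}}{8} = - \frac{3}{8} + \frac{1}{8} \left(- \frac{815}{42}\right) = - \frac{3}{8} - \frac{815}{336} = - \frac{941}{336}$)
$\sqrt{r{\left(-473,574 \right)} + \frac{1}{-235504 - 117847}} = \sqrt{- \frac{941}{336} + \frac{1}{-235504 - 117847}} = \sqrt{- \frac{941}{336} + \frac{1}{-353351}} = \sqrt{- \frac{941}{336} - \frac{1}{353351}} = \sqrt{- \frac{332503627}{118725936}} = \frac{i \sqrt{2467300271185617}}{29681484}$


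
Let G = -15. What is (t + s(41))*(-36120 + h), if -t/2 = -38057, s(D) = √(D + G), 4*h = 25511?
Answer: -4527603233/2 - 118969*√26/4 ≈ -2.2640e+9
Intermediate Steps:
h = 25511/4 (h = (¼)*25511 = 25511/4 ≈ 6377.8)
s(D) = √(-15 + D) (s(D) = √(D - 15) = √(-15 + D))
t = 76114 (t = -2*(-38057) = 76114)
(t + s(41))*(-36120 + h) = (76114 + √(-15 + 41))*(-36120 + 25511/4) = (76114 + √26)*(-118969/4) = -4527603233/2 - 118969*√26/4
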